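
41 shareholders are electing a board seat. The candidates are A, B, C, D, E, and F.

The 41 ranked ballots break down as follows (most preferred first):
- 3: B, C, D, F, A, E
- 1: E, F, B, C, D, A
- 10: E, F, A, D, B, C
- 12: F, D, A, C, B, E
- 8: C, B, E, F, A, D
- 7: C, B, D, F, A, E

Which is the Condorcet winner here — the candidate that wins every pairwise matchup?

F

F vs A: 41–0
F vs B: 23–18
F vs C: 23–18
F vs D: 31–10
F vs E: 22–19
F beats every other candidate.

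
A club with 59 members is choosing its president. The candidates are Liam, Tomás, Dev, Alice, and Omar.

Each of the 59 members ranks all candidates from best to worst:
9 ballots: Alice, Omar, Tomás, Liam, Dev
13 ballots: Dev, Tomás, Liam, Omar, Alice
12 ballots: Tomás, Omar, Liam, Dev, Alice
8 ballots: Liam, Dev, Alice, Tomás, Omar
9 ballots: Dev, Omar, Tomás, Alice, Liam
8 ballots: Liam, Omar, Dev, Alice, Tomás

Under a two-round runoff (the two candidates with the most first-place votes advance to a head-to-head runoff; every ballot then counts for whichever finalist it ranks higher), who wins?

Liam

Round 1 first-place votes: Liam 16, Tomás 12, Dev 22, Alice 9, Omar 0. Dev and Liam advance.
Runoff: Dev is ranked above Liam on 22 ballots, Liam above Dev on 37.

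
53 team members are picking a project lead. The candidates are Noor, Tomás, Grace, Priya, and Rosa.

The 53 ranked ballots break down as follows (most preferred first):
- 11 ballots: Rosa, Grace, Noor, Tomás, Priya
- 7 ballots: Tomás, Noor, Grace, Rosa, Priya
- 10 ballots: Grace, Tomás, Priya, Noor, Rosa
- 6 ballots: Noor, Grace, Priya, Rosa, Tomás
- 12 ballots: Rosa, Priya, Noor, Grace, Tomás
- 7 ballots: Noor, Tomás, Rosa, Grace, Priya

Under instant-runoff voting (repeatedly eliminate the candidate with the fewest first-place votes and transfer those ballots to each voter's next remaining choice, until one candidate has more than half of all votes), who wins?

Noor

Round 1: Noor 13, Tomás 7, Grace 10, Priya 0, Rosa 23. Priya eliminated.
Round 2: Noor 13, Tomás 7, Grace 10, Rosa 23. Tomás eliminated.
Round 3: Noor 20, Grace 10, Rosa 23. Grace eliminated.
Round 4: Noor 30, Rosa 23. Noor has a majority (≥27).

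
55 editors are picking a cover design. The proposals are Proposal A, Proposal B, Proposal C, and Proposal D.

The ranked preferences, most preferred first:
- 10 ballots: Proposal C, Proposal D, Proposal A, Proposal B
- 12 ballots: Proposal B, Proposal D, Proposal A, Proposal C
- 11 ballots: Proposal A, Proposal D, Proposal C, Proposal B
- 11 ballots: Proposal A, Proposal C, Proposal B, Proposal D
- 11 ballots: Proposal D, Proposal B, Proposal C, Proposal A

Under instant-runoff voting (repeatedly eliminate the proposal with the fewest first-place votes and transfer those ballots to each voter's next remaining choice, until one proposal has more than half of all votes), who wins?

Proposal D

Round 1: Proposal A 22, Proposal B 12, Proposal C 10, Proposal D 11. Proposal C eliminated.
Round 2: Proposal A 22, Proposal B 12, Proposal D 21. Proposal B eliminated.
Round 3: Proposal A 22, Proposal D 33. Proposal D has a majority (≥28).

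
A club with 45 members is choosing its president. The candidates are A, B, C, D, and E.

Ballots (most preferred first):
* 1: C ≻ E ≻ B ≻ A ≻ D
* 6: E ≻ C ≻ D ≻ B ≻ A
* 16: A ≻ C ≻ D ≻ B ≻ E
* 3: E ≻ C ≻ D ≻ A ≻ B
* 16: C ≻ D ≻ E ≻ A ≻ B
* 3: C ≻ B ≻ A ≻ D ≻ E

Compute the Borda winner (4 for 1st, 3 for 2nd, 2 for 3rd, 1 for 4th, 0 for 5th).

C

A: 1×1 + 6×0 + 16×4 + 3×1 + 16×1 + 3×2 = 90
B: 1×2 + 6×1 + 16×1 + 3×0 + 16×0 + 3×3 = 33
C: 1×4 + 6×3 + 16×3 + 3×3 + 16×4 + 3×4 = 155
D: 1×0 + 6×2 + 16×2 + 3×2 + 16×3 + 3×1 = 101
E: 1×3 + 6×4 + 16×0 + 3×4 + 16×2 + 3×0 = 71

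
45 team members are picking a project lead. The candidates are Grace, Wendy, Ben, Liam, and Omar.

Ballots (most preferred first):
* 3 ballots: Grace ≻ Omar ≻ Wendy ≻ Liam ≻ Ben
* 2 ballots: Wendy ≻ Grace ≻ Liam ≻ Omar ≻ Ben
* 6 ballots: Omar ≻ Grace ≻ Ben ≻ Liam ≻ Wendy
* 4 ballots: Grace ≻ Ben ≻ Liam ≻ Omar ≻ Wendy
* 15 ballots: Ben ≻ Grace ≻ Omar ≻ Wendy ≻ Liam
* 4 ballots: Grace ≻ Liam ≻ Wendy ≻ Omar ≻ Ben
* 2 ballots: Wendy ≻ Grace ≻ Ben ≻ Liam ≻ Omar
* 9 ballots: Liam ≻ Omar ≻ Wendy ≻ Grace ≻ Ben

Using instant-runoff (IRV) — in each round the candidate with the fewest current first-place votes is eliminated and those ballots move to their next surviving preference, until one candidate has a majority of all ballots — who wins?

Grace

Round 1: Grace 11, Wendy 4, Ben 15, Liam 9, Omar 6. Wendy eliminated.
Round 2: Grace 15, Ben 15, Liam 9, Omar 6. Omar eliminated.
Round 3: Grace 21, Ben 15, Liam 9. Liam eliminated.
Round 4: Grace 30, Ben 15. Grace has a majority (≥23).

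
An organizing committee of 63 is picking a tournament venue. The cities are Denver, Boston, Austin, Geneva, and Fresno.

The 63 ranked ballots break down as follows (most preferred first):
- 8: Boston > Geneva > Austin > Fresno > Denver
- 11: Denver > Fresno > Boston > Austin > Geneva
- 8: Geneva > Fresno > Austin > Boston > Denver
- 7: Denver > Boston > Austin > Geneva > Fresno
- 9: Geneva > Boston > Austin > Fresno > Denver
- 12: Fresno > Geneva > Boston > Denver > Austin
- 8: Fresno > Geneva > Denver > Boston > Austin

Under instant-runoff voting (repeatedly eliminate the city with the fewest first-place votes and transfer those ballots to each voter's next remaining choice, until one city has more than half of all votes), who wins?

Round 1: Denver 18, Boston 8, Austin 0, Geneva 17, Fresno 20. Austin eliminated.
Round 2: Denver 18, Boston 8, Geneva 17, Fresno 20. Boston eliminated.
Round 3: Denver 18, Geneva 25, Fresno 20. Denver eliminated.
Round 4: Geneva 32, Fresno 31. Geneva has a majority (≥32).

Geneva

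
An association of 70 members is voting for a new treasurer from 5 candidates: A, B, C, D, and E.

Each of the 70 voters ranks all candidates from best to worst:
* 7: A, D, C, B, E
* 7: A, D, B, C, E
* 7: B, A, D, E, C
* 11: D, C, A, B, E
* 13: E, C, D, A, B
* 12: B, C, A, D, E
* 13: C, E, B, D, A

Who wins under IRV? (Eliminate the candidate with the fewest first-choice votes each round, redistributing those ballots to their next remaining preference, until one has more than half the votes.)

Round 1: A 14, B 19, C 13, D 11, E 13. D eliminated.
Round 2: A 14, B 19, C 24, E 13. E eliminated.
Round 3: A 14, B 19, C 37. C has a majority (≥36).

C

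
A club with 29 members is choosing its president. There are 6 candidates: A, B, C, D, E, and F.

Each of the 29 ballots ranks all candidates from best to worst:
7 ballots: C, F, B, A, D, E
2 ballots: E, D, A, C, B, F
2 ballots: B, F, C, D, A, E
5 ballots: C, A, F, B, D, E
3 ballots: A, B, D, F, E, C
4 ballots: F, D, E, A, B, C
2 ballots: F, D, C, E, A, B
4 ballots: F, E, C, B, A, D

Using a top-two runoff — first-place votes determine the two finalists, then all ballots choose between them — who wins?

Round 1 first-place votes: A 3, B 2, C 12, D 0, E 2, F 10. C and F advance.
Runoff: C is ranked above F on 14 ballots, F above C on 15.

F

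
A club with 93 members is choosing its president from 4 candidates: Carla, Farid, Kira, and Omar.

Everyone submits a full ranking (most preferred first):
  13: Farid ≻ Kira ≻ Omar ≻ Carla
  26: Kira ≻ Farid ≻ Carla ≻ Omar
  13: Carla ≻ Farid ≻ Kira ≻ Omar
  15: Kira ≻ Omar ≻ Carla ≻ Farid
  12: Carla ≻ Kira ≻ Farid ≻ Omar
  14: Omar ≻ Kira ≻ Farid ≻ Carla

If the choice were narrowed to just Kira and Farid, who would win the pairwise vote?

Kira is ranked above Farid on 67 ballots; Farid above Kira on 26.

Kira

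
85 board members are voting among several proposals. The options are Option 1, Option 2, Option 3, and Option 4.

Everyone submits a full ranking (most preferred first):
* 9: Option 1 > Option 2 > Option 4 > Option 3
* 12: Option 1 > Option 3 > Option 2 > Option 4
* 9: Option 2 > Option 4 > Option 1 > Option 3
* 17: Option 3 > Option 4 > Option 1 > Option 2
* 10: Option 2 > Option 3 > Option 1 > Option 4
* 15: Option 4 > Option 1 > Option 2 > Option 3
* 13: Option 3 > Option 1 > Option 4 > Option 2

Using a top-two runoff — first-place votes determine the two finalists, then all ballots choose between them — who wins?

Round 1 first-place votes: Option 1 21, Option 2 19, Option 3 30, Option 4 15. Option 3 and Option 1 advance.
Runoff: Option 3 is ranked above Option 1 on 40 ballots, Option 1 above Option 3 on 45.

Option 1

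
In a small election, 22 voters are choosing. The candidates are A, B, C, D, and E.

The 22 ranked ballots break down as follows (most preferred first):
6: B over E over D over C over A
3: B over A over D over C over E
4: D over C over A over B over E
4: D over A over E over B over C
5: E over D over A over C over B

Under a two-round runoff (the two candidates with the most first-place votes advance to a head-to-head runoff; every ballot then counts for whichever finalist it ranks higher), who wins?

Round 1 first-place votes: A 0, B 9, C 0, D 8, E 5. B and D advance.
Runoff: B is ranked above D on 9 ballots, D above B on 13.

D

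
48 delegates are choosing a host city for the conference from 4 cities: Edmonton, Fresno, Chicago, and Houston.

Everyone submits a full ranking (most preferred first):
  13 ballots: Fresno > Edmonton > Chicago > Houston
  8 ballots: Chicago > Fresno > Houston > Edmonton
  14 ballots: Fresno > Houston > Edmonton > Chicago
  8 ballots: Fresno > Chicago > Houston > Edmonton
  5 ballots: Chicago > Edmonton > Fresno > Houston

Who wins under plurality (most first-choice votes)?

Fresno

First-place votes: Edmonton 0, Fresno 35, Chicago 13, Houston 0.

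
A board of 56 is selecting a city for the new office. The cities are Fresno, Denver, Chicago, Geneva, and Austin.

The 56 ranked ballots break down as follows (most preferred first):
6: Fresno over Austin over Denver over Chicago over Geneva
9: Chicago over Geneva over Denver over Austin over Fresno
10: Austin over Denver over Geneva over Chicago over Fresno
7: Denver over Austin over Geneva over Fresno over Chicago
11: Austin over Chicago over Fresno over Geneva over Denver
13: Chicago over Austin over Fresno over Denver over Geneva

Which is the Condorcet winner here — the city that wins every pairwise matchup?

Austin

Austin vs Fresno: 50–6
Austin vs Denver: 40–16
Austin vs Chicago: 34–22
Austin vs Geneva: 47–9
Austin beats every other city.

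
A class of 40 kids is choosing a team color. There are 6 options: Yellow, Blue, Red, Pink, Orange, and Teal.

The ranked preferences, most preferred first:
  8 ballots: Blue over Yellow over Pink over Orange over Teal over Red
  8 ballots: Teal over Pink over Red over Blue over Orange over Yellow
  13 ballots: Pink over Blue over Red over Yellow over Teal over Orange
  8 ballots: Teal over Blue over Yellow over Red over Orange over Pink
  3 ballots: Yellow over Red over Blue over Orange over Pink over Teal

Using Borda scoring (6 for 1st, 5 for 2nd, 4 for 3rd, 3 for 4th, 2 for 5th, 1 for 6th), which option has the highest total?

Blue

Yellow: 8×5 + 8×1 + 13×3 + 8×4 + 3×6 = 137
Blue: 8×6 + 8×3 + 13×5 + 8×5 + 3×4 = 189
Red: 8×1 + 8×4 + 13×4 + 8×3 + 3×5 = 131
Pink: 8×4 + 8×5 + 13×6 + 8×1 + 3×2 = 164
Orange: 8×3 + 8×2 + 13×1 + 8×2 + 3×3 = 78
Teal: 8×2 + 8×6 + 13×2 + 8×6 + 3×1 = 141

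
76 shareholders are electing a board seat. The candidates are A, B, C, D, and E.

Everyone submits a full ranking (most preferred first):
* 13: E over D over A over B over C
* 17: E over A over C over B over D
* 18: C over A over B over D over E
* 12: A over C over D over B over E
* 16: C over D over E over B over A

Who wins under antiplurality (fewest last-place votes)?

Last-place votes: A 16, B 0, C 13, D 17, E 30.

B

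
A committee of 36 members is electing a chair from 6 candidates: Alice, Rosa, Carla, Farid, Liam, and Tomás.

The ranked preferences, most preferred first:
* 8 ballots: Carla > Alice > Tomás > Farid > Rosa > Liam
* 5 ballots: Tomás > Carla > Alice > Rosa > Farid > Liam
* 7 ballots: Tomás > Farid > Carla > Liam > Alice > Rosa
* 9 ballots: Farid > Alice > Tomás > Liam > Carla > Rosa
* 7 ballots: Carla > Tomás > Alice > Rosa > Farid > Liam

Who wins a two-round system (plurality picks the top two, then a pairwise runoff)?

Round 1 first-place votes: Alice 0, Rosa 0, Carla 15, Farid 9, Liam 0, Tomás 12. Carla and Tomás advance.
Runoff: Carla is ranked above Tomás on 15 ballots, Tomás above Carla on 21.

Tomás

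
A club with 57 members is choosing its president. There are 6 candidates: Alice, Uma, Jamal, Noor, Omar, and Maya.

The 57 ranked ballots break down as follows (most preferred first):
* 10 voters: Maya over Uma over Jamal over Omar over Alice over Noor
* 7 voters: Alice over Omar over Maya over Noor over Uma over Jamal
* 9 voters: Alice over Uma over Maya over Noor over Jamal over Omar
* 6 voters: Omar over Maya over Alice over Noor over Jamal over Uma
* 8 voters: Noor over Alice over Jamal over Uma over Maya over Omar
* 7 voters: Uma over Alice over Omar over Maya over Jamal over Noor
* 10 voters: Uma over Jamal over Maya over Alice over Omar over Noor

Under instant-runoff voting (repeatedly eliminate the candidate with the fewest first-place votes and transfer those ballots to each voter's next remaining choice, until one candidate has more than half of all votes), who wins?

Round 1: Alice 16, Uma 17, Jamal 0, Noor 8, Omar 6, Maya 10. Jamal eliminated.
Round 2: Alice 16, Uma 17, Noor 8, Omar 6, Maya 10. Omar eliminated.
Round 3: Alice 16, Uma 17, Noor 8, Maya 16. Noor eliminated.
Round 4: Alice 24, Uma 17, Maya 16. Maya eliminated.
Round 5: Alice 30, Uma 27. Alice has a majority (≥29).

Alice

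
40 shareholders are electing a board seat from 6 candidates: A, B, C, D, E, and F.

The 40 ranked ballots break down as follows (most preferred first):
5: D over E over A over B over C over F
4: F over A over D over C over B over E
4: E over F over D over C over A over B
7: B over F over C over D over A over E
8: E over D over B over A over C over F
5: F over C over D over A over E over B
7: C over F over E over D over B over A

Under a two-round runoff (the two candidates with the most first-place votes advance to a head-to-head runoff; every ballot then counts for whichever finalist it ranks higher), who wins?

Round 1 first-place votes: A 0, B 7, C 7, D 5, E 12, F 9. E and F advance.
Runoff: E is ranked above F on 17 ballots, F above E on 23.

F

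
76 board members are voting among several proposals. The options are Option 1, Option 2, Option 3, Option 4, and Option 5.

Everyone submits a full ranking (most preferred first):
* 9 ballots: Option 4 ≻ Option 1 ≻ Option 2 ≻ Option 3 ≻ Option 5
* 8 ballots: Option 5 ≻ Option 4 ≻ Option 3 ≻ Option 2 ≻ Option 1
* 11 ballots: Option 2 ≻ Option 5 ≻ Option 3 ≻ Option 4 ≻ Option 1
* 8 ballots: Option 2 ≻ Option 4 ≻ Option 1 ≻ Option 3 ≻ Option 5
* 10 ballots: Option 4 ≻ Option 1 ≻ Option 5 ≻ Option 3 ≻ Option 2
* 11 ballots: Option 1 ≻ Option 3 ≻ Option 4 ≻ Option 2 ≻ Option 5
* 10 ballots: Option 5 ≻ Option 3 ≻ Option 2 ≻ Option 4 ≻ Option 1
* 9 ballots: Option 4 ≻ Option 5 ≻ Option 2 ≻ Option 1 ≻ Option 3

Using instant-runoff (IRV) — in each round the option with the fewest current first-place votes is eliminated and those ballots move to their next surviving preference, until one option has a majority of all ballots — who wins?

Round 1: Option 1 11, Option 2 19, Option 3 0, Option 4 28, Option 5 18. Option 3 eliminated.
Round 2: Option 1 11, Option 2 19, Option 4 28, Option 5 18. Option 1 eliminated.
Round 3: Option 2 19, Option 4 39, Option 5 18. Option 4 has a majority (≥39).

Option 4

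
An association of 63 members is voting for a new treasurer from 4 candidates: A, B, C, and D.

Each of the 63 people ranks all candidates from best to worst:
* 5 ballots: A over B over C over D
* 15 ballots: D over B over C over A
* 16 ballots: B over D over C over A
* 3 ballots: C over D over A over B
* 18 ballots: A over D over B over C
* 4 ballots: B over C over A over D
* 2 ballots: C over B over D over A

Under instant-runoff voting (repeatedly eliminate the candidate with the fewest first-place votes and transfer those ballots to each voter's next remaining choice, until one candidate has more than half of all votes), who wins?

Round 1: A 23, B 20, C 5, D 15. C eliminated.
Round 2: A 23, B 22, D 18. D eliminated.
Round 3: A 26, B 37. B has a majority (≥32).

B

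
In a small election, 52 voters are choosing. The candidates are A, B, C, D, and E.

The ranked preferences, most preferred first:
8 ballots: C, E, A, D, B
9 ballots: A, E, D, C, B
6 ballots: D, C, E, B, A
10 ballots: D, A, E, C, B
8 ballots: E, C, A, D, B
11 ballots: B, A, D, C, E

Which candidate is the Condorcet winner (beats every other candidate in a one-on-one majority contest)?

A vs B: 35–17
A vs C: 30–22
A vs D: 36–16
A vs E: 30–22
A beats every other candidate.

A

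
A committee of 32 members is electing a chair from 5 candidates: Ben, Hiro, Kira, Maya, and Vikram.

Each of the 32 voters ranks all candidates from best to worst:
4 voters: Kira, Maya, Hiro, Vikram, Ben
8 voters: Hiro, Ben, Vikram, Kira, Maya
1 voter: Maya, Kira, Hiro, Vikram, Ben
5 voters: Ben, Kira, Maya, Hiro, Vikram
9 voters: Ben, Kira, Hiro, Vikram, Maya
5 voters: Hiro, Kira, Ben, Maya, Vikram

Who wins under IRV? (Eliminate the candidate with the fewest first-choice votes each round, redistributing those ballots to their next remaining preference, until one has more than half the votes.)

Hiro

Round 1: Ben 14, Hiro 13, Kira 4, Maya 1, Vikram 0. Vikram eliminated.
Round 2: Ben 14, Hiro 13, Kira 4, Maya 1. Maya eliminated.
Round 3: Ben 14, Hiro 13, Kira 5. Kira eliminated.
Round 4: Ben 14, Hiro 18. Hiro has a majority (≥17).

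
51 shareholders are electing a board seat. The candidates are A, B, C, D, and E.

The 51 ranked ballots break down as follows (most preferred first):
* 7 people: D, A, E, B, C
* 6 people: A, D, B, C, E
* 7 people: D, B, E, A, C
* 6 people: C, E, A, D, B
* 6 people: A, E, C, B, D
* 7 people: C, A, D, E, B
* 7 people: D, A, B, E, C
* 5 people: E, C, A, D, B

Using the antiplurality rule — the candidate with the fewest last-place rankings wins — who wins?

A

Last-place votes: A 0, B 18, C 21, D 6, E 6.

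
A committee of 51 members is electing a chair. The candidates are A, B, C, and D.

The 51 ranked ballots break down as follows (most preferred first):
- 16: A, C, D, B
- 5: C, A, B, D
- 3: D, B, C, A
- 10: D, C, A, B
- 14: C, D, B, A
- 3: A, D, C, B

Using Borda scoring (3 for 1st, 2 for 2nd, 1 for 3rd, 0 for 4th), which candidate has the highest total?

C

A: 16×3 + 5×2 + 3×0 + 10×1 + 14×0 + 3×3 = 77
B: 16×0 + 5×1 + 3×2 + 10×0 + 14×1 + 3×0 = 25
C: 16×2 + 5×3 + 3×1 + 10×2 + 14×3 + 3×1 = 115
D: 16×1 + 5×0 + 3×3 + 10×3 + 14×2 + 3×2 = 89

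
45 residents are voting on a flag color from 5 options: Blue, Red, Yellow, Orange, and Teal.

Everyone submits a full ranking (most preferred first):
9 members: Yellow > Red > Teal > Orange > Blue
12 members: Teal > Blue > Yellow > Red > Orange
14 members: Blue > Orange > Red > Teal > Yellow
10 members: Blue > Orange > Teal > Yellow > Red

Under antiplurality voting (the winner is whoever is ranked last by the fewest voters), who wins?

Last-place votes: Blue 9, Red 10, Yellow 14, Orange 12, Teal 0.

Teal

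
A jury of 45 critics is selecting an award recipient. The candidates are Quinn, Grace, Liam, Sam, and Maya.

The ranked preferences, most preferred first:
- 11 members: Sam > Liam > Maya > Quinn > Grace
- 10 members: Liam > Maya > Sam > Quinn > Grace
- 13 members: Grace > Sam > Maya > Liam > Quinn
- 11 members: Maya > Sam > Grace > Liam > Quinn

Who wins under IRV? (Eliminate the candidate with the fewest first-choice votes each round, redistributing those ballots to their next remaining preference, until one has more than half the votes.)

Round 1: Quinn 0, Grace 13, Liam 10, Sam 11, Maya 11. Quinn eliminated.
Round 2: Grace 13, Liam 10, Sam 11, Maya 11. Liam eliminated.
Round 3: Grace 13, Sam 11, Maya 21. Sam eliminated.
Round 4: Grace 13, Maya 32. Maya has a majority (≥23).

Maya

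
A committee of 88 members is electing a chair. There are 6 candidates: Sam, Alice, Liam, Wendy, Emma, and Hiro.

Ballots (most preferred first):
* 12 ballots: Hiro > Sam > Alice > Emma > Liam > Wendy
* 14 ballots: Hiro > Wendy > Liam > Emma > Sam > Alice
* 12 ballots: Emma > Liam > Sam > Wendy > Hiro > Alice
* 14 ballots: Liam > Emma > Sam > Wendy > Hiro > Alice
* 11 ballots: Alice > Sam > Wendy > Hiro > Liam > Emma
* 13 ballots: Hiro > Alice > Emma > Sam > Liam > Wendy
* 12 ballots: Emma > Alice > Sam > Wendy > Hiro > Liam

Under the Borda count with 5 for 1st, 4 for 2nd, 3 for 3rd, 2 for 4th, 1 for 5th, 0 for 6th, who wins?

Sam: 12×4 + 14×1 + 12×3 + 14×3 + 11×4 + 13×2 + 12×3 = 246
Alice: 12×3 + 14×0 + 12×0 + 14×0 + 11×5 + 13×4 + 12×4 = 191
Liam: 12×1 + 14×3 + 12×4 + 14×5 + 11×1 + 13×1 + 12×0 = 196
Wendy: 12×0 + 14×4 + 12×2 + 14×2 + 11×3 + 13×0 + 12×2 = 165
Emma: 12×2 + 14×2 + 12×5 + 14×4 + 11×0 + 13×3 + 12×5 = 267
Hiro: 12×5 + 14×5 + 12×1 + 14×1 + 11×2 + 13×5 + 12×1 = 255

Emma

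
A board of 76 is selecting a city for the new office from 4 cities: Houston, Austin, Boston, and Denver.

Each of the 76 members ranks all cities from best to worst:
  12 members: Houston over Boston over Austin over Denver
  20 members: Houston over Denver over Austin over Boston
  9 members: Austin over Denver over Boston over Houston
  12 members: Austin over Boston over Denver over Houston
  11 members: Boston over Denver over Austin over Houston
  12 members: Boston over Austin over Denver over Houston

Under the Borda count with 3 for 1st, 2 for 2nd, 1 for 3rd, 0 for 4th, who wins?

Houston: 12×3 + 20×3 + 9×0 + 12×0 + 11×0 + 12×0 = 96
Austin: 12×1 + 20×1 + 9×3 + 12×3 + 11×1 + 12×2 = 130
Boston: 12×2 + 20×0 + 9×1 + 12×2 + 11×3 + 12×3 = 126
Denver: 12×0 + 20×2 + 9×2 + 12×1 + 11×2 + 12×1 = 104

Austin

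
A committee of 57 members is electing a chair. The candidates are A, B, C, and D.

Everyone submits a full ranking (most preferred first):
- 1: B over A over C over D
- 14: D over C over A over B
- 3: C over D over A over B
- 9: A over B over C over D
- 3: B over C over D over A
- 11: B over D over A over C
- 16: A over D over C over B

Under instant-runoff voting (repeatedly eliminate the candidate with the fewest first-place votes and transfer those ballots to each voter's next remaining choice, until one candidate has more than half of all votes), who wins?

D

Round 1: A 25, B 15, C 3, D 14. C eliminated.
Round 2: A 25, B 15, D 17. B eliminated.
Round 3: A 26, D 31. D has a majority (≥29).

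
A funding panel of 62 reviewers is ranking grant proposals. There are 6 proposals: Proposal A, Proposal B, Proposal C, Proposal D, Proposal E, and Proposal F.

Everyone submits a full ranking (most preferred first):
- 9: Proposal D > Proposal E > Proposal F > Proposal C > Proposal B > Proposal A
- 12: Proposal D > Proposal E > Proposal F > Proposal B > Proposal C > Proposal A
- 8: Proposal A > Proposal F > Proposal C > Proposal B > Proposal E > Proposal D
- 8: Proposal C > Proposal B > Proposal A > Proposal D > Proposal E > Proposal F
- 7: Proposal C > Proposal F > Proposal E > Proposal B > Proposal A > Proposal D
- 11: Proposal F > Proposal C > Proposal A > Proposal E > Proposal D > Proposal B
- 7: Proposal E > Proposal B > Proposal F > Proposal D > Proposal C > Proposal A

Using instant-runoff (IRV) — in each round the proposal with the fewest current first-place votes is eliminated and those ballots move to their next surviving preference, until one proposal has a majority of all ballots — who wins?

Proposal F

Round 1: Proposal A 8, Proposal B 0, Proposal C 15, Proposal D 21, Proposal E 7, Proposal F 11. Proposal B eliminated.
Round 2: Proposal A 8, Proposal C 15, Proposal D 21, Proposal E 7, Proposal F 11. Proposal E eliminated.
Round 3: Proposal A 8, Proposal C 15, Proposal D 21, Proposal F 18. Proposal A eliminated.
Round 4: Proposal C 15, Proposal D 21, Proposal F 26. Proposal C eliminated.
Round 5: Proposal D 29, Proposal F 33. Proposal F has a majority (≥32).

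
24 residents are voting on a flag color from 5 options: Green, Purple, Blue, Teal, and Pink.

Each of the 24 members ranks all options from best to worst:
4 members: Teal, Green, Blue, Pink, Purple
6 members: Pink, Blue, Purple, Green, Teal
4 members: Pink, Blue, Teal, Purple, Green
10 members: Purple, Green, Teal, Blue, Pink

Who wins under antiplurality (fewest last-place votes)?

Blue

Last-place votes: Green 4, Purple 4, Blue 0, Teal 6, Pink 10.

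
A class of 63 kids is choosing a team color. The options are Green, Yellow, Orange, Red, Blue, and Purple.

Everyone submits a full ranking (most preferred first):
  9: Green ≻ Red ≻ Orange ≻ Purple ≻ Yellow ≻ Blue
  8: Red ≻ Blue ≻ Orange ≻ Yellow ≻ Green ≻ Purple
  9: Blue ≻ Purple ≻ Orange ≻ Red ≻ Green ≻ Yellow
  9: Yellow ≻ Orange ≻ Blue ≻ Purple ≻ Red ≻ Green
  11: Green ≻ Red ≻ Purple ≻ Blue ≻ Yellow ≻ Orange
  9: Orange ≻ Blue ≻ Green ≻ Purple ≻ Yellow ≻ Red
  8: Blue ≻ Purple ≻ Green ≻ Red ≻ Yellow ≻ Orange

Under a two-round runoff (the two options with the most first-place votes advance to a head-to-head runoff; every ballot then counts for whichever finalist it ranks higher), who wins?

Blue

Round 1 first-place votes: Green 20, Yellow 9, Orange 9, Red 8, Blue 17, Purple 0. Green and Blue advance.
Runoff: Green is ranked above Blue on 20 ballots, Blue above Green on 43.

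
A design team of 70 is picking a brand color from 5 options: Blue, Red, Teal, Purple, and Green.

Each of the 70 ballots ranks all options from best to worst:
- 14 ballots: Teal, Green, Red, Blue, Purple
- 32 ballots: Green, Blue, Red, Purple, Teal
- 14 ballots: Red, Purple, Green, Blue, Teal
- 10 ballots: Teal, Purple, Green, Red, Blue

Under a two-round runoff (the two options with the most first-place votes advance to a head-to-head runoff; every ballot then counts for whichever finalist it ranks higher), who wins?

Green

Round 1 first-place votes: Blue 0, Red 14, Teal 24, Purple 0, Green 32. Green and Teal advance.
Runoff: Green is ranked above Teal on 46 ballots, Teal above Green on 24.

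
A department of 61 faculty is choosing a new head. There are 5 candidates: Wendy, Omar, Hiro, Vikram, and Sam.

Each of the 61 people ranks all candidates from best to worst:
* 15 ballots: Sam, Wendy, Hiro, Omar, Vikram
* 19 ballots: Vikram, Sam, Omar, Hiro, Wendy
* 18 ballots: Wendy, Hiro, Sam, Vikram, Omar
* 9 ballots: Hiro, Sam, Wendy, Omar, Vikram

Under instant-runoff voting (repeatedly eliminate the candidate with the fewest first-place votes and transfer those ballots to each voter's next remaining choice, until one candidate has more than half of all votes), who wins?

Round 1: Wendy 18, Omar 0, Hiro 9, Vikram 19, Sam 15. Omar eliminated.
Round 2: Wendy 18, Hiro 9, Vikram 19, Sam 15. Hiro eliminated.
Round 3: Wendy 18, Vikram 19, Sam 24. Wendy eliminated.
Round 4: Vikram 19, Sam 42. Sam has a majority (≥31).

Sam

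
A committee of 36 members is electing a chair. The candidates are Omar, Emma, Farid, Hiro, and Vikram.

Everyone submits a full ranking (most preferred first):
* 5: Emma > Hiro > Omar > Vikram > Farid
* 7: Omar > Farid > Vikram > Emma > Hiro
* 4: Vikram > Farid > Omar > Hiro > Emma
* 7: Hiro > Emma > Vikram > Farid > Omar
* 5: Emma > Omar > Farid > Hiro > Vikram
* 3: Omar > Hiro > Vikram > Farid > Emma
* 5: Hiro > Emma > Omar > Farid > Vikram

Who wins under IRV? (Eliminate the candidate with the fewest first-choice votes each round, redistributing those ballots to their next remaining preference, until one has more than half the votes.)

Omar

Round 1: Omar 10, Emma 10, Farid 0, Hiro 12, Vikram 4. Farid eliminated.
Round 2: Omar 10, Emma 10, Hiro 12, Vikram 4. Vikram eliminated.
Round 3: Omar 14, Emma 10, Hiro 12. Emma eliminated.
Round 4: Omar 19, Hiro 17. Omar has a majority (≥19).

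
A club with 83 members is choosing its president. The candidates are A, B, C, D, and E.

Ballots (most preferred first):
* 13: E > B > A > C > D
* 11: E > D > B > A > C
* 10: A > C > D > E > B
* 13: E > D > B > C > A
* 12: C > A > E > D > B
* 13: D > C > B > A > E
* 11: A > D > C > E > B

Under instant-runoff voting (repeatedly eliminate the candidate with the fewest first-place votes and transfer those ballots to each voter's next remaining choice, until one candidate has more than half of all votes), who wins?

A

Round 1: A 21, B 0, C 12, D 13, E 37. B eliminated.
Round 2: A 21, C 12, D 13, E 37. C eliminated.
Round 3: A 33, D 13, E 37. D eliminated.
Round 4: A 46, E 37. A has a majority (≥42).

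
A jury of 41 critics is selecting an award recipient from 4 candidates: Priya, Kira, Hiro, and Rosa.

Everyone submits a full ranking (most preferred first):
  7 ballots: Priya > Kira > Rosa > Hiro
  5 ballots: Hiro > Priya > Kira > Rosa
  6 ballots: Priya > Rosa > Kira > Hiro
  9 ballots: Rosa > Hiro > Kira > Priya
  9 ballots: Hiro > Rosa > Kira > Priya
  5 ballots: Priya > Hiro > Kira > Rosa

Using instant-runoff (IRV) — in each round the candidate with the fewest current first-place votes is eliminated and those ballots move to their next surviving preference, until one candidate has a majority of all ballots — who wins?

Hiro

Round 1: Priya 18, Kira 0, Hiro 14, Rosa 9. Kira eliminated.
Round 2: Priya 18, Hiro 14, Rosa 9. Rosa eliminated.
Round 3: Priya 18, Hiro 23. Hiro has a majority (≥21).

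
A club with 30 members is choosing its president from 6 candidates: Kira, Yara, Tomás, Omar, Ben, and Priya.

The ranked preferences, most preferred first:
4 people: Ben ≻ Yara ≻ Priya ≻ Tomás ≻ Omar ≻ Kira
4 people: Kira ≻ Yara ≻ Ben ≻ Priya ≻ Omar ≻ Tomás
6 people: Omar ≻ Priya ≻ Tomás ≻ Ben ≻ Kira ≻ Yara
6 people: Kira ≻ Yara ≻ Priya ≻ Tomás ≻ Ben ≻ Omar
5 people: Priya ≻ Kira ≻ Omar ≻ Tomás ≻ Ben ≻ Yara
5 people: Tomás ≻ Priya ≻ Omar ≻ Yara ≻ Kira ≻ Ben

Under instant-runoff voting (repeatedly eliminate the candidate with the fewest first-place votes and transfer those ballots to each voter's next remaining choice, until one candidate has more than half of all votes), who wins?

Priya

Round 1: Kira 10, Yara 0, Tomás 5, Omar 6, Ben 4, Priya 5. Yara eliminated.
Round 2: Kira 10, Tomás 5, Omar 6, Ben 4, Priya 5. Ben eliminated.
Round 3: Kira 10, Tomás 5, Omar 6, Priya 9. Tomás eliminated.
Round 4: Kira 10, Omar 6, Priya 14. Omar eliminated.
Round 5: Kira 10, Priya 20. Priya has a majority (≥16).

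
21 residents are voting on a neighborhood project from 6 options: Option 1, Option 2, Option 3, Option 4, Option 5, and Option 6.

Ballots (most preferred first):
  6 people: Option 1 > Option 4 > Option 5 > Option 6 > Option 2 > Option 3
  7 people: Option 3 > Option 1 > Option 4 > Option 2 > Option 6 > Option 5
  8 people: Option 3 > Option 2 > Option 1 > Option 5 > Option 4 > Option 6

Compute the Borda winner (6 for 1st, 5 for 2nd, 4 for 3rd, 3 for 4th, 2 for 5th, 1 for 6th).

Option 1: 6×6 + 7×5 + 8×4 = 103
Option 2: 6×2 + 7×3 + 8×5 = 73
Option 3: 6×1 + 7×6 + 8×6 = 96
Option 4: 6×5 + 7×4 + 8×2 = 74
Option 5: 6×4 + 7×1 + 8×3 = 55
Option 6: 6×3 + 7×2 + 8×1 = 40

Option 1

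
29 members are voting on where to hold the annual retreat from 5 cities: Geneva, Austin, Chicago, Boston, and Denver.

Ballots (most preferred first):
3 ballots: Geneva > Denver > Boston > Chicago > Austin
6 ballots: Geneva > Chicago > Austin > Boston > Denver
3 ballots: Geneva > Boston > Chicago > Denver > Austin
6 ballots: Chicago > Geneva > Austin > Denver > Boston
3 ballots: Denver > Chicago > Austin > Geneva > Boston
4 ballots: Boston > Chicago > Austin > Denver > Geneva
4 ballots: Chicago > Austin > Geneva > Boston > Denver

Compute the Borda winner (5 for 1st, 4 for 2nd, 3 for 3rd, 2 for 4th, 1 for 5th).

Geneva: 3×5 + 6×5 + 3×5 + 6×4 + 3×2 + 4×1 + 4×3 = 106
Austin: 3×1 + 6×3 + 3×1 + 6×3 + 3×3 + 4×3 + 4×4 = 79
Chicago: 3×2 + 6×4 + 3×3 + 6×5 + 3×4 + 4×4 + 4×5 = 117
Boston: 3×3 + 6×2 + 3×4 + 6×1 + 3×1 + 4×5 + 4×2 = 70
Denver: 3×4 + 6×1 + 3×2 + 6×2 + 3×5 + 4×2 + 4×1 = 63

Chicago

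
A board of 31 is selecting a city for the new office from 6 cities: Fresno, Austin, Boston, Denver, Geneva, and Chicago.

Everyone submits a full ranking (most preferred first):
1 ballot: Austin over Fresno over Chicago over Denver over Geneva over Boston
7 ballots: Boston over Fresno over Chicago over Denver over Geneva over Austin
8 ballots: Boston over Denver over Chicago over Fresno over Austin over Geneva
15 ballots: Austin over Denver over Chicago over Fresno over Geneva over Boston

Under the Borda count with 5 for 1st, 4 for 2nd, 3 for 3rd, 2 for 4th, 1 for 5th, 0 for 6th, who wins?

Denver

Fresno: 1×4 + 7×4 + 8×2 + 15×2 = 78
Austin: 1×5 + 7×0 + 8×1 + 15×5 = 88
Boston: 1×0 + 7×5 + 8×5 + 15×0 = 75
Denver: 1×2 + 7×2 + 8×4 + 15×4 = 108
Geneva: 1×1 + 7×1 + 8×0 + 15×1 = 23
Chicago: 1×3 + 7×3 + 8×3 + 15×3 = 93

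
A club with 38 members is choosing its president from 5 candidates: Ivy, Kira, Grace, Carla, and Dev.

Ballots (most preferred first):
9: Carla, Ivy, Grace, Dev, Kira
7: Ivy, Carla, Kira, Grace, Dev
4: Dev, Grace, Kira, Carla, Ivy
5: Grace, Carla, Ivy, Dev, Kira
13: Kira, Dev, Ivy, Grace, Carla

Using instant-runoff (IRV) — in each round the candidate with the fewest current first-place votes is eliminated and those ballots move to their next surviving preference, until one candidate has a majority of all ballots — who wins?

Carla

Round 1: Ivy 7, Kira 13, Grace 5, Carla 9, Dev 4. Dev eliminated.
Round 2: Ivy 7, Kira 13, Grace 9, Carla 9. Ivy eliminated.
Round 3: Kira 13, Grace 9, Carla 16. Grace eliminated.
Round 4: Kira 17, Carla 21. Carla has a majority (≥20).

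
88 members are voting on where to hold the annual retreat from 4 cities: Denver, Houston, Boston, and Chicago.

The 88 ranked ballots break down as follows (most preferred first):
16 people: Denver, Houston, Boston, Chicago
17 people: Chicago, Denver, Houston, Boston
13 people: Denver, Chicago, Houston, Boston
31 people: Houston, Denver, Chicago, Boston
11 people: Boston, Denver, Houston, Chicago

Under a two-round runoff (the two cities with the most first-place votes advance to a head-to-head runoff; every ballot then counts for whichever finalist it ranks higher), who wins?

Denver

Round 1 first-place votes: Denver 29, Houston 31, Boston 11, Chicago 17. Houston and Denver advance.
Runoff: Houston is ranked above Denver on 31 ballots, Denver above Houston on 57.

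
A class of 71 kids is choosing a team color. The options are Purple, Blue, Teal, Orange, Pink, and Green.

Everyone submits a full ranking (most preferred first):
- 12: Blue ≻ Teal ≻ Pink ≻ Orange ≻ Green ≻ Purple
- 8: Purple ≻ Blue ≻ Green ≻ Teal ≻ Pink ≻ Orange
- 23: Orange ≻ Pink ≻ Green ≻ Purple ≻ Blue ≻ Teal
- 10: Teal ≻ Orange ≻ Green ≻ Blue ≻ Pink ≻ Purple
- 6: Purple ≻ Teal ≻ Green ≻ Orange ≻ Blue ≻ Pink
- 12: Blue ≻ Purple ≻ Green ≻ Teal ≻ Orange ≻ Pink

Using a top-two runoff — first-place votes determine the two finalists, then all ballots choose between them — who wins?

Round 1 first-place votes: Purple 14, Blue 24, Teal 10, Orange 23, Pink 0, Green 0. Blue and Orange advance.
Runoff: Blue is ranked above Orange on 32 ballots, Orange above Blue on 39.

Orange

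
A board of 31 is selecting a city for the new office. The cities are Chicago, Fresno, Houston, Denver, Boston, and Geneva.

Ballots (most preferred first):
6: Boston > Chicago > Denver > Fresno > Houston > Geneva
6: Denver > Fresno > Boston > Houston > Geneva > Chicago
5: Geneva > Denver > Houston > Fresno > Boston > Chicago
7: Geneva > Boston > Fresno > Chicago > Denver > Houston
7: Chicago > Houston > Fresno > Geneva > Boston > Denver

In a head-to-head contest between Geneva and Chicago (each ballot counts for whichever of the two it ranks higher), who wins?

Geneva

Geneva is ranked above Chicago on 18 ballots; Chicago above Geneva on 13.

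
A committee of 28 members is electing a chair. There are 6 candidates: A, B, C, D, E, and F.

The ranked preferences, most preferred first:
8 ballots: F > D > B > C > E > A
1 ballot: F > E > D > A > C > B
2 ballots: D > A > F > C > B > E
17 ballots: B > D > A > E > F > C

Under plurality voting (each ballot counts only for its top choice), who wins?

B

First-place votes: A 0, B 17, C 0, D 2, E 0, F 9.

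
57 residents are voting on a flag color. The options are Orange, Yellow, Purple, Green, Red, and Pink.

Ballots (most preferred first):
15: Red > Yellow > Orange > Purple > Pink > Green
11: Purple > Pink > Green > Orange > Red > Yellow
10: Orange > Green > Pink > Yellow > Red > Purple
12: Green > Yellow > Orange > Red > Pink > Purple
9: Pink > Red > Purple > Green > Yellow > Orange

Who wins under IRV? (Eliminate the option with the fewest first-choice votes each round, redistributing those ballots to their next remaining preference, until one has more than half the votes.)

Green

Round 1: Orange 10, Yellow 0, Purple 11, Green 12, Red 15, Pink 9. Yellow eliminated.
Round 2: Orange 10, Purple 11, Green 12, Red 15, Pink 9. Pink eliminated.
Round 3: Orange 10, Purple 11, Green 12, Red 24. Orange eliminated.
Round 4: Purple 11, Green 22, Red 24. Purple eliminated.
Round 5: Green 33, Red 24. Green has a majority (≥29).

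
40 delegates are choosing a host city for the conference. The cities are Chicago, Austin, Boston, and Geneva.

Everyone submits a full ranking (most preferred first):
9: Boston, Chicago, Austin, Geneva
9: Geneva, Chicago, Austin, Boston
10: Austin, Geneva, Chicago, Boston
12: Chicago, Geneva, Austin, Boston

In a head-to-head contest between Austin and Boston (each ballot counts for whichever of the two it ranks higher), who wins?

Austin

Austin is ranked above Boston on 31 ballots; Boston above Austin on 9.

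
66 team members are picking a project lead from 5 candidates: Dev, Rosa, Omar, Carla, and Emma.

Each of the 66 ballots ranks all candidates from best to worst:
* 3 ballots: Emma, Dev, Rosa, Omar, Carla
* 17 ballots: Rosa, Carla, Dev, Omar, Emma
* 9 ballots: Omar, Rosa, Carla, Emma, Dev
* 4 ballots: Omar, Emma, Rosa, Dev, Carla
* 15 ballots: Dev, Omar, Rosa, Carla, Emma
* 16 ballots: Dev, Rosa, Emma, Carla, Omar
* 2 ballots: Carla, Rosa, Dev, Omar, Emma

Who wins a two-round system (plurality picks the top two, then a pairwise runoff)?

Dev

Round 1 first-place votes: Dev 31, Rosa 17, Omar 13, Carla 2, Emma 3. Dev and Rosa advance.
Runoff: Dev is ranked above Rosa on 34 ballots, Rosa above Dev on 32.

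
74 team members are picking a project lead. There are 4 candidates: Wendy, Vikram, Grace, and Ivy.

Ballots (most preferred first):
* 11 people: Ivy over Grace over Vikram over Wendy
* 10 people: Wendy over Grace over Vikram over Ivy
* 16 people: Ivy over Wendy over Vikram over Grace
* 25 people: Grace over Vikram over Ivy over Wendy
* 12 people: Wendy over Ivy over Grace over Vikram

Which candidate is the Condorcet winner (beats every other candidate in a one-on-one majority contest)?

Ivy vs Wendy: 52–22
Ivy vs Vikram: 39–35
Ivy vs Grace: 39–35
Ivy beats every other candidate.

Ivy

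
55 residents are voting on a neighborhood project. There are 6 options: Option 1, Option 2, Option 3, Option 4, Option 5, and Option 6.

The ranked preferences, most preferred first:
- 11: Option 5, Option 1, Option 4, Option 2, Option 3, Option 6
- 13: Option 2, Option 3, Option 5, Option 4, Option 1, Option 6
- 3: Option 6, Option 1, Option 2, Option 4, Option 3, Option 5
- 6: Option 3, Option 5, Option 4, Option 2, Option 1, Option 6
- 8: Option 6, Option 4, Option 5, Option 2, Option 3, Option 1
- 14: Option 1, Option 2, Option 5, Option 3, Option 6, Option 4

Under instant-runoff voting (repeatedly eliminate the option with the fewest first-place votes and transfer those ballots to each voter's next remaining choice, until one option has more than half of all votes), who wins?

Option 5

Round 1: Option 1 14, Option 2 13, Option 3 6, Option 4 0, Option 5 11, Option 6 11. Option 4 eliminated.
Round 2: Option 1 14, Option 2 13, Option 3 6, Option 5 11, Option 6 11. Option 3 eliminated.
Round 3: Option 1 14, Option 2 13, Option 5 17, Option 6 11. Option 6 eliminated.
Round 4: Option 1 17, Option 2 13, Option 5 25. Option 2 eliminated.
Round 5: Option 1 17, Option 5 38. Option 5 has a majority (≥28).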